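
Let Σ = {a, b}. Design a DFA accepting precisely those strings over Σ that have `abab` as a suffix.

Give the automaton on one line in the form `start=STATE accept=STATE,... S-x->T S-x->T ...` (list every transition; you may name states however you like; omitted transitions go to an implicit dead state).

Remember how much of `abab` the current input suffix matches. State s0 means no match yet; s1 means the last symbol is `a`; s2 means the last 2 symbols are `ab`; s3 means the last 3 symbols are `aba`; s4 means the last 4 symbols are `abab`. Only s4 accepts. On a mismatch, fall back to the longest proper suffix that is still a prefix of `abab`.
5 states suffice.
        a   b  
>  s0   s1  s0 
   s1   s1  s2 
   s2   s3  s0 
   s3   s1  s4 
 * s4   s3  s0 
(> = start, * = accepting)

start=s0 accept=s4 s0-a->s1 s0-b->s0 s1-a->s1 s1-b->s2 s2-a->s3 s2-b->s0 s3-a->s1 s3-b->s4 s4-a->s3 s4-b->s0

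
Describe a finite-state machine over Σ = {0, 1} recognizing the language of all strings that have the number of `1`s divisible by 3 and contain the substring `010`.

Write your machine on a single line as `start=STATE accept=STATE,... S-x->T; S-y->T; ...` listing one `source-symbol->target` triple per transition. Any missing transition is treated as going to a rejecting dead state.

Handle the two conditions separately and then intersect. One (3 states) tracks the count of `1`s modulo 3; the other (4 states) tracks whether and how much of `010` has been seen. Each combined state is a pair, one component from each; accept when both components accept.
With 12 states:
          0    1  
>  q0     q1   q2 
   q1     q1   q3 
   q2     q4   q5 
   q3     q6   q5 
   q4     q4   q7 
   q5     q8   q0 
   q6     q6   q9 
   q7     q9   q0 
   q8     q8  q10 
   q9     q9  q11 
   q10   q11   q2 
 * q11   q11   q6 
(> = start, * = accepting)

start=q0; accept=q11; q0-0->q1; q0-1->q2; q1-0->q1; q1-1->q3; q2-0->q4; q2-1->q5; q3-0->q6; q3-1->q5; q4-0->q4; q4-1->q7; q5-0->q8; q5-1->q0; q6-0->q6; q6-1->q9; q7-0->q9; q7-1->q0; q8-0->q8; q8-1->q10; q9-0->q9; q9-1->q11; q10-0->q11; q10-1->q2; q11-0->q11; q11-1->q6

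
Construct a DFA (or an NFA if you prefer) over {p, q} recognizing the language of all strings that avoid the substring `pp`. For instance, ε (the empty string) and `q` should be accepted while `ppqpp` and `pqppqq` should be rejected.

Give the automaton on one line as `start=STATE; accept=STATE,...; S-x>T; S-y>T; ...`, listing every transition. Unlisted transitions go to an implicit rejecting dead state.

This is the complement of 'contains `pp`'. Use the same substring-matching states — s0 through s2 holding how much of `pp` has just been matched — but flip the accepting set: everything except the trap s2 accepts.
A 3-state machine:
        p   q  
>* s0   s1  s0 
 * s1   s2  s0 
   s2   s2  s2 
(> = start, * = accepting)

start=s0; accept=s0,s1; s0-p>s1; s0-q>s0; s1-p>s2; s1-q>s0; s2-p>s2; s2-q>s2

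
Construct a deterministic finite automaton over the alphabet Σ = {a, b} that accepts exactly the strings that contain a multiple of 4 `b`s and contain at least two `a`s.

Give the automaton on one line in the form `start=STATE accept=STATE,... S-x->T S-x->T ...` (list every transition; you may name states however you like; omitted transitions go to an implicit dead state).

start=q0 accept=q3 q0-a->q1 q0-b->q2 q1-a->q3 q1-b->q4 q2-a->q4 q2-b->q5 q3-a->q3 q3-b->q6 q4-a->q6 q4-b->q7 q5-a->q7 q5-b->q8 q6-a->q6 q6-b->q9 q7-a->q9 q7-b->q10 q8-a->q10 q8-b->q0 q9-a->q9 q9-b->q11 q10-a->q11 q10-b->q1 q11-a->q11 q11-b->q3

Build one automaton per condition and run them in lockstep. The first has 4 states tracking the count of `b`s modulo 4; the second has 4 states tracking the count of `a`s, saturating at 3. A product state is a pair (one from each), accepting exactly when both do. After merging equivalent states the machine shrinks.
          a    b  
>  q0     q1   q2 
   q1     q3   q4 
   q2     q4   q5 
 * q3     q3   q6 
   q4     q6   q7 
   q5     q7   q8 
   q6     q6   q9 
   q7     q9  q10 
   q8    q10   q0 
   q9     q9  q11 
   q10   q11   q1 
   q11   q11   q3 
(> = start, * = accepting)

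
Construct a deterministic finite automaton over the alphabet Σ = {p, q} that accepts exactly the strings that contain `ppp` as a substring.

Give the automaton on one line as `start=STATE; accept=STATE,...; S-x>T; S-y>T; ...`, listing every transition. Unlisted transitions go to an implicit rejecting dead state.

States S0..S2 record the length of the longest prefix of `ppp` that matches the current input suffix. Reaching S3 means `ppp` has been seen, and we stay there forever. Accept from S3.
4 states suffice.
        p   q  
>  S0   S1  S0 
   S1   S2  S0 
   S2   S3  S0 
 * S3   S3  S3 
(> = start, * = accepting)

start=S0; accept=S3; S0-p>S1; S0-q>S0; S1-p>S2; S1-q>S0; S2-p>S3; S2-q>S0; S3-p>S3; S3-q>S3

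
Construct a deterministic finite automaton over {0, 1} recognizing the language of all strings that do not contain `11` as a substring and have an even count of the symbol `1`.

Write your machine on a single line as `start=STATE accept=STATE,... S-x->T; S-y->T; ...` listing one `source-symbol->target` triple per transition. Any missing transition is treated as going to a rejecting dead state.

start=q0; accept=q0,q4; q0-0->q0; q0-1->q1; q1-0->q2; q1-1->q3; q2-0->q2; q2-1->q4; q3-0->q3; q3-1->q5; q4-0->q0; q4-1->q5; q5-0->q5; q5-1->q3

Run two small machines in parallel and take their product. The first has 3 states tracking partial matches of the forbidden pattern `11`; the second has 2 states tracking the count of `1`s modulo 2. A product state is a pair (one from each), accepting exactly when both do.
        0   1  
>* q0   q0  q1 
   q1   q2  q3 
   q2   q2  q4 
   q3   q3  q5 
 * q4   q0  q5 
   q5   q5  q3 
(> = start, * = accepting)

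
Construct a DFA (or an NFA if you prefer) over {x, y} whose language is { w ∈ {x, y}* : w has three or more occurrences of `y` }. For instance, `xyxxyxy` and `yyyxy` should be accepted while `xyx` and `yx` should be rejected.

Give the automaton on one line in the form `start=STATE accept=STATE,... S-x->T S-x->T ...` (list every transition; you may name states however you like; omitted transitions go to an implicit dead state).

Only the number of `y`s matters, and only up to 4. Make a chain S0 → S1 → S2 → S3 → S4 advanced by each `y` (with S4 absorbing); every other symbol self-loops. The accepting set is {S3, S4}.
        x   y  
>  S0   S0  S1 
   S1   S1  S2 
   S2   S2  S3 
 * S3   S3  S4 
 * S4   S4  S4 
(> = start, * = accepting)

start=S0 accept=S3,S4 S0-x->S0 S0-y->S1 S1-x->S1 S1-y->S2 S2-x->S2 S2-y->S3 S3-x->S3 S3-y->S4 S4-x->S4 S4-y->S4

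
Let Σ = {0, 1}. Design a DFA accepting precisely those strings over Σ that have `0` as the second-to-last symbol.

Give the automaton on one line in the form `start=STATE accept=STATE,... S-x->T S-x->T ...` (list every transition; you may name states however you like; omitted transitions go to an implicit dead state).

start=s0 accept=s3,s4 s0-0->s1 s0-1->s2 s1-0->s3 s1-1->s4 s2-0->s5 s2-1->s6 s3-0->s3 s3-1->s4 s4-0->s5 s4-1->s6 s5-0->s3 s5-1->s4 s6-0->s5 s6-1->s6

A DFA must remember the last 2 symbols (since which symbol is second-to-last isn't known until the input ends). Use one state per possible window of the last ≤2 symbols; accept from those whose window starts with `0`.
With 7 states:
        0   1  
>  s0   s1  s2 
   s1   s3  s4 
   s2   s5  s6 
 * s3   s3  s4 
 * s4   s5  s6 
   s5   s3  s4 
   s6   s5  s6 
(> = start, * = accepting)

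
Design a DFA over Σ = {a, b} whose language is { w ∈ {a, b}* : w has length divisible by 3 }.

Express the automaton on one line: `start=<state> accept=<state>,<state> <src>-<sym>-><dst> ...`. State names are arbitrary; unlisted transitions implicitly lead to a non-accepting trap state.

start=S0 accept=S0 S0-a->S1 S0-b->S1 S1-a->S2 S1-b->S2 S2-a->S0 S2-b->S0

Only the length mod 3 matters, so use a 3-cycle: from any state, every input symbol moves to the next state, wrapping S2 back to S0. Mark S0 accepting.
3 states suffice.
        a   b  
>* S0   S1  S1 
   S1   S2  S2 
   S2   S0  S0 
(> = start, * = accepting)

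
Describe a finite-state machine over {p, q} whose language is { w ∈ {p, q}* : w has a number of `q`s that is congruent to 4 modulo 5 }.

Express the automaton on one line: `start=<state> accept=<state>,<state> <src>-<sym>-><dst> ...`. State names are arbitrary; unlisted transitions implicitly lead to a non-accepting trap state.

Keep the running count of `q`s modulo 5: each `q` advances along the cycle A → B → C → D → E → A while other symbols loop. Accept at E.
       p  q 
>  A   A  B 
   B   B  C 
   C   C  D 
   D   D  E 
 * E   E  A 
(> = start, * = accepting)

start=A accept=E A-p->A A-q->B B-p->B B-q->C C-p->C C-q->D D-p->D D-q->E E-p->E E-q->A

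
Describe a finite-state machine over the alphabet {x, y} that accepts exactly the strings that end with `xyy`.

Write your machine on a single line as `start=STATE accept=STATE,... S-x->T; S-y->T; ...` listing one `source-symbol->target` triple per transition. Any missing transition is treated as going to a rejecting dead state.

Remember how much of `xyy` the current input suffix matches. State s0 means no match yet; s1 means the last symbol is `x`; s2 means the last 2 symbols are `xy`; s3 means the last 3 symbols are `xyy`. Only s3 accepts. On a mismatch, fall back to the longest proper suffix that is still a prefix of `xyy`.
4 states suffice.
        x   y  
>  s0   s1  s0 
   s1   s1  s2 
   s2   s1  s3 
 * s3   s1  s0 
(> = start, * = accepting)

start=s0; accept=s3; s0-x->s1; s0-y->s0; s1-x->s1; s1-y->s2; s2-x->s1; s2-y->s3; s3-x->s1; s3-y->s0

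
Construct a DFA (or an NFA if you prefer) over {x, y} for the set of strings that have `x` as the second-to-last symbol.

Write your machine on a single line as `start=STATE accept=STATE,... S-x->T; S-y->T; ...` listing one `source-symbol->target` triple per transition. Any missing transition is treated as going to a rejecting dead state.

start=q0; accept=q3,q4; q0-x->q1; q0-y->q2; q1-x->q3; q1-y->q4; q2-x->q5; q2-y->q6; q3-x->q3; q3-y->q4; q4-x->q5; q4-y->q6; q5-x->q3; q5-y->q4; q6-x->q5; q6-y->q6

A DFA must remember the last 2 symbols (since which symbol is second-to-last isn't known until the input ends). Use one state per possible window of the last ≤2 symbols; accept from those whose window starts with `x`.
        x   y  
>  q0   q1  q2 
   q1   q3  q4 
   q2   q5  q6 
 * q3   q3  q4 
 * q4   q5  q6 
   q5   q3  q4 
   q6   q5  q6 
(> = start, * = accepting)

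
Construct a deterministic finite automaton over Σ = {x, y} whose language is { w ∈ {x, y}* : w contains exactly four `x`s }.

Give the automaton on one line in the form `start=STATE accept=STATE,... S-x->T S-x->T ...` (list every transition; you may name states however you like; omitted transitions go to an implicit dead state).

Only the number of `x`s matters, and only up to 5. Make a chain S0 → S1 → S2 → S3 → S4 → S5 advanced by each `x` (with S5 absorbing); every other symbol self-loops. The accepting set is {S4}.
With 6 states:
        x   y  
>  S0   S1  S0 
   S1   S2  S1 
   S2   S3  S2 
   S3   S4  S3 
 * S4   S5  S4 
   S5   S5  S5 
(> = start, * = accepting)

start=S0 accept=S4 S0-x->S1 S0-y->S0 S1-x->S2 S1-y->S1 S2-x->S3 S2-y->S2 S3-x->S4 S3-y->S3 S4-x->S5 S4-y->S4 S5-x->S5 S5-y->S5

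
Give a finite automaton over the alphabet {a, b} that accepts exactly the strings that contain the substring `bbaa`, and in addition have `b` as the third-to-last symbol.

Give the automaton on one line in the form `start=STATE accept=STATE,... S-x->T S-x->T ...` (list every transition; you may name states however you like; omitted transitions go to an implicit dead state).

start=S0 accept=S4,S9,S10,S11 S0-a->S0 S0-b->S1 S1-a->S0 S1-b->S2 S2-a->S3 S2-b->S2 S3-a->S4 S3-b->S1 S4-a->S5 S4-b->S6 S5-a->S5 S5-b->S6 S6-a->S7 S6-b->S8 S7-a->S4 S7-b->S9 S8-a->S10 S8-b->S11 S9-a->S7 S9-b->S8 S10-a->S4 S10-b->S9 S11-a->S10 S11-b->S11

Run two small machines in parallel and take their product. One (5 states) tracks whether and how much of `bbaa` has been seen; the other (15 states) tracks the last 3 symbols read. Each combined state is a pair, one component from each; accept when both components accept. After merging equivalent states the machine shrinks.
With 12 states:
          a    b  
>  S0     S0   S1 
   S1     S0   S2 
   S2     S3   S2 
   S3     S4   S1 
 * S4     S5   S6 
   S5     S5   S6 
   S6     S7   S8 
   S7     S4   S9 
   S8    S10  S11 
 * S9     S7   S8 
 * S10    S4   S9 
 * S11   S10  S11 
(> = start, * = accepting)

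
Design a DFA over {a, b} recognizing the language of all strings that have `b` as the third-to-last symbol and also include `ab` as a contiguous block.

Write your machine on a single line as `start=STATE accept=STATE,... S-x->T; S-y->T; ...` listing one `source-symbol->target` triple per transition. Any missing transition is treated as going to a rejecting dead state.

Build one automaton per condition and run them in lockstep. The first has 15 states tracking the last 3 symbols read; the second has 3 states tracking whether and how much of `ab` has been seen. A product state is a pair (one from each), accepting exactly when both do. After merging equivalent states the machine shrinks.
11 states suffice.
          a    b  
>  s0     s1   s2 
   s1     s1   s3 
   s2     s4   s2 
   s3     s5   s6 
   s4     s1   s7 
   s5     s8   s7 
   s6     s9  s10 
 * s7     s5   s6 
 * s8     s1   s3 
 * s9     s8   s7 
 * s10    s9  s10 
(> = start, * = accepting)

start=s0; accept=s7,s8,s9,s10; s0-a->s1; s0-b->s2; s1-a->s1; s1-b->s3; s2-a->s4; s2-b->s2; s3-a->s5; s3-b->s6; s4-a->s1; s4-b->s7; s5-a->s8; s5-b->s7; s6-a->s9; s6-b->s10; s7-a->s5; s7-b->s6; s8-a->s1; s8-b->s3; s9-a->s8; s9-b->s7; s10-a->s9; s10-b->s10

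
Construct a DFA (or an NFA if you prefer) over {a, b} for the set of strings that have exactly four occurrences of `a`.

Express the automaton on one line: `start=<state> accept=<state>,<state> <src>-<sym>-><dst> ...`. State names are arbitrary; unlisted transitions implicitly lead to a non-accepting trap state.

start=s0 accept=s4 s0-a->s1 s0-b->s0 s1-a->s2 s1-b->s1 s2-a->s3 s2-b->s2 s3-a->s4 s3-b->s3 s4-a->s5 s4-b->s4 s5-a->s5 s5-b->s5

Only the number of `a`s matters, and only up to 5. Make a chain s0 → s1 → s2 → s3 → s4 → s5 advanced by each `a` (with s5 absorbing); every other symbol self-loops. The accepting set is {s4}.
6 states suffice.
        a   b  
>  s0   s1  s0 
   s1   s2  s1 
   s2   s3  s2 
   s3   s4  s3 
 * s4   s5  s4 
   s5   s5  s5 
(> = start, * = accepting)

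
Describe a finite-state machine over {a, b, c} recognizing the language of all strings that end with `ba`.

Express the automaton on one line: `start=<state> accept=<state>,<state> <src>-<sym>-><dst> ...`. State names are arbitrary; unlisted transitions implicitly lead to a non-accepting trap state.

Let each state record the length of the longest suffix of the input read so far that is also a prefix of `ba`. S1 means the last symbol is `b`; S2 means the last 2 symbols are `ba`. Accept only at S2, where the string currently ends in `ba`.
A 3-state machine:
        a   b   c  
>  S0   S0  S1  S0 
   S1   S2  S1  S0 
 * S2   S0  S1  S0 
(> = start, * = accepting)

start=S0 accept=S2 S0-a->S0 S0-b->S1 S0-c->S0 S1-a->S2 S1-b->S1 S1-c->S0 S2-a->S0 S2-b->S1 S2-c->S0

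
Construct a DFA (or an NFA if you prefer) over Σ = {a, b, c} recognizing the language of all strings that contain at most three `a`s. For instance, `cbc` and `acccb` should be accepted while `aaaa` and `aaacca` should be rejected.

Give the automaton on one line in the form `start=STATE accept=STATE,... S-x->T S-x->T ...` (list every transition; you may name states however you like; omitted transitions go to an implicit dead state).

Count `a`s, saturating at 4: states S0 through S3 mean 0 through 3 `a`s seen; S4 means more than 3. Each `a` increments (capped at S4); other symbols loop. Accept from {S0, S1, S2, S3}.
        a   b   c  
>* S0   S1  S0  S0 
 * S1   S2  S1  S1 
 * S2   S3  S2  S2 
 * S3   S4  S3  S3 
   S4   S4  S4  S4 
(> = start, * = accepting)

start=S0 accept=S0,S1,S2,S3 S0-a->S1 S0-b->S0 S0-c->S0 S1-a->S2 S1-b->S1 S1-c->S1 S2-a->S3 S2-b->S2 S2-c->S2 S3-a->S4 S3-b->S3 S3-c->S3 S4-a->S4 S4-b->S4 S4-c->S4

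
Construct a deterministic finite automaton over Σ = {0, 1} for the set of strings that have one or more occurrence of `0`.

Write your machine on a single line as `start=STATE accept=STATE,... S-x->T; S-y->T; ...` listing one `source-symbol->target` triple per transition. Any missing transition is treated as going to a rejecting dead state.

start=s0; accept=s1,s2; s0-0->s1; s0-1->s0; s1-0->s2; s1-1->s1; s2-0->s2; s2-1->s2

Count `0`s, saturating at 2: state s0 means no `0` yet, s1 means one `0` seen, s2 means more than one. Each `0` increments (capped at s2); other symbols loop. Accept from {s1, s2}.
3 states suffice.
        0   1  
>  s0   s1  s0 
 * s1   s2  s1 
 * s2   s2  s2 
(> = start, * = accepting)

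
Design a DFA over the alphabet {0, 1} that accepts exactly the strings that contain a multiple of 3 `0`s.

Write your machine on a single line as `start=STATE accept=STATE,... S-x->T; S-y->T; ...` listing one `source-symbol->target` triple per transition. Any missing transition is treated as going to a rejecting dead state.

The only thing that matters is how many `0`s have appeared, reduced mod 3. Use one state per residue: q0 for 0, …, q2 for 2. Reading `0` moves to the next residue; anything else stays put. q0 is accepting.
With 3 states:
        0   1  
>* q0   q1  q0 
   q1   q2  q1 
   q2   q0  q2 
(> = start, * = accepting)

start=q0; accept=q0; q0-0->q1; q0-1->q0; q1-0->q2; q1-1->q1; q2-0->q0; q2-1->q2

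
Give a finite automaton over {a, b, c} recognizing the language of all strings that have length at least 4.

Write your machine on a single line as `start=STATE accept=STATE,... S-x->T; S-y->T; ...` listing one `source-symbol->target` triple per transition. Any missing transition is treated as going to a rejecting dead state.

start=S0; accept=S4,S5; S0-a->S1; S0-b->S1; S0-c->S1; S1-a->S2; S1-b->S2; S1-c->S2; S2-a->S3; S2-b->S3; S2-c->S3; S3-a->S4; S3-b->S4; S3-c->S4; S4-a->S5; S4-b->S5; S4-c->S5; S5-a->S5; S5-b->S5; S5-c->S5

Count input length up to 5: every symbol moves from S0 toward S5, which means 'more than 4' and absorbs. Accept from {S4, S5}.
        a   b   c  
>  S0   S1  S1  S1 
   S1   S2  S2  S2 
   S2   S3  S3  S3 
   S3   S4  S4  S4 
 * S4   S5  S5  S5 
 * S5   S5  S5  S5 
(> = start, * = accepting)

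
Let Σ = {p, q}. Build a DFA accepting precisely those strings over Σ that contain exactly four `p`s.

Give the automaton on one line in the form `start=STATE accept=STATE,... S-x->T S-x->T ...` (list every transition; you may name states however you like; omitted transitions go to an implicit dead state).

Count `p`s, saturating at 5: states S0 through S4 mean 0 through 4 `p`s seen; S5 means more than 4. Each `p` increments (capped at S5); other symbols loop. Accept from {S4}.
With 6 states:
        p   q  
>  S0   S1  S0 
   S1   S2  S1 
   S2   S3  S2 
   S3   S4  S3 
 * S4   S5  S4 
   S5   S5  S5 
(> = start, * = accepting)

start=S0 accept=S4 S0-p->S1 S0-q->S0 S1-p->S2 S1-q->S1 S2-p->S3 S2-q->S2 S3-p->S4 S3-q->S3 S4-p->S5 S4-q->S4 S5-p->S5 S5-q->S5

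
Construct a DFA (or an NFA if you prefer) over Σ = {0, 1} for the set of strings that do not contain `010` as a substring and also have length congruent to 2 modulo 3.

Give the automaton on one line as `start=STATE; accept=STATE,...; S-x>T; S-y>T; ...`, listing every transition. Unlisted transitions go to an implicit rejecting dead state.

start=A; accept=D,E,F; A-0>B; A-1>C; B-0>D; B-1>E; C-0>D; C-1>F; D-0>G; D-1>H; E-0>I; E-1>A; F-0>G; F-1>A; G-0>B; G-1>J; H-0>K; H-1>C; I-0>K; I-1>K; J-0>L; J-1>F; K-0>L; K-1>L; L-0>I; L-1>I

Handle the two conditions separately and then intersect. The first has 4 states tracking partial matches of the forbidden pattern `010`; the second has 3 states tracking the input length modulo 3. A product state is a pair (one from each), accepting exactly when both do.
12 states suffice.
       0  1 
>  A   B  C 
   B   D  E 
   C   D  F 
 * D   G  H 
 * E   I  A 
 * F   G  A 
   G   B  J 
   H   K  C 
   I   K  K 
   J   L  F 
   K   L  L 
   L   I  I 
(> = start, * = accepting)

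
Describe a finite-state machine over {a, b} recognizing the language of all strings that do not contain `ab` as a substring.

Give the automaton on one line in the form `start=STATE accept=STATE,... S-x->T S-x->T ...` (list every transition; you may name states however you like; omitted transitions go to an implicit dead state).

start=q0 accept=q0,q1 q0-a->q1 q0-b->q0 q1-a->q1 q1-b->q2 q2-a->q2 q2-b->q2

This is the complement of 'contains `ab`'. Use the same substring-matching states — q0 through q2 holding how much of `ab` has just been matched — but flip the accepting set: everything except the trap q2 accepts.
A 3-state machine:
        a   b  
>* q0   q1  q0 
 * q1   q1  q2 
   q2   q2  q2 
(> = start, * = accepting)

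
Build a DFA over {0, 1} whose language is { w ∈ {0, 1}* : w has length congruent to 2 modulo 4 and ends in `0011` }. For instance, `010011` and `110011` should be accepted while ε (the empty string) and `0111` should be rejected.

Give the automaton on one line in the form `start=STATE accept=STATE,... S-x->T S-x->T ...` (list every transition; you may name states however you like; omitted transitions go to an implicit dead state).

Handle the two conditions separately and then intersect. The first has 4 states tracking the input length modulo 4; the second has 5 states tracking how much of the suffix `0011` has currently been matched. A product state is a pair (one from each), accepting exactly when both do. Minimizing collapses redundant product states.
With 8 states:
        0   1  
>  s0   s1  s1 
   s1   s2  s2 
   s2   s3  s4 
   s3   s5  s0 
   s4   s0  s0 
   s5   s1  s6 
   s6   s2  s7 
 * s7   s3  s4 
(> = start, * = accepting)

start=s0 accept=s7 s0-0->s1 s0-1->s1 s1-0->s2 s1-1->s2 s2-0->s3 s2-1->s4 s3-0->s5 s3-1->s0 s4-0->s0 s4-1->s0 s5-0->s1 s5-1->s6 s6-0->s2 s6-1->s7 s7-0->s3 s7-1->s4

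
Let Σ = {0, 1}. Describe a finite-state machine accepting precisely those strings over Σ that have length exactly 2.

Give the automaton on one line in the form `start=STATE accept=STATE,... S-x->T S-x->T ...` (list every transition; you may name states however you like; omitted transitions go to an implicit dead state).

Count input length up to 3: every symbol moves from A toward D, which means 'more than 2' and absorbs. Accept from {C}.
       0  1 
>  A   B  B 
   B   C  C 
 * C   D  D 
   D   D  D 
(> = start, * = accepting)

start=A accept=C A-0->B A-1->B B-0->C B-1->C C-0->D C-1->D D-0->D D-1->D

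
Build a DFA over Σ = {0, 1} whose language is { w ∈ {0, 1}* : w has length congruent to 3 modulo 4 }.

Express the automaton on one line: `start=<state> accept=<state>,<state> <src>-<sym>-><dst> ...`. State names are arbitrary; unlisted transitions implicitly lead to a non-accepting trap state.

Only the length mod 4 matters, so use a 4-cycle: from any state, every input symbol moves to the next state, wrapping q3 back to q0. Mark q3 accepting.
A 4-state machine:
        0   1  
>  q0   q1  q1 
   q1   q2  q2 
   q2   q3  q3 
 * q3   q0  q0 
(> = start, * = accepting)

start=q0 accept=q3 q0-0->q1 q0-1->q1 q1-0->q2 q1-1->q2 q2-0->q3 q2-1->q3 q3-0->q0 q3-1->q0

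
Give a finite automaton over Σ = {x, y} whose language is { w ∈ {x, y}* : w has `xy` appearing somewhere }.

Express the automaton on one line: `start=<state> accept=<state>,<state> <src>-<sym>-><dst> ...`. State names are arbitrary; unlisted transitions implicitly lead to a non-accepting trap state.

States q0..q1 record the length of the longest prefix of `xy` that matches the current input suffix. Reaching q2 means `xy` has been seen, and we stay there forever. Accept from q2.
With 3 states:
        x   y  
>  q0   q1  q0 
   q1   q1  q2 
 * q2   q2  q2 
(> = start, * = accepting)

start=q0 accept=q2 q0-x->q1 q0-y->q0 q1-x->q1 q1-y->q2 q2-x->q2 q2-y->q2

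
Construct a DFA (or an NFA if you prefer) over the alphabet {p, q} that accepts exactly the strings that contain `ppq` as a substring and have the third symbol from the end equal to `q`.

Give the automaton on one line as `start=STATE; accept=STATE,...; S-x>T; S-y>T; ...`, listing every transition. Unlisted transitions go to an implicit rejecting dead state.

start=S0; accept=S6,S7,S8,S9; S0-p>S1; S0-q>S0; S1-p>S2; S1-q>S0; S2-p>S2; S2-q>S3; S3-p>S4; S3-q>S5; S4-p>S6; S4-q>S7; S5-p>S8; S5-q>S9; S6-p>S2; S6-q>S3; S7-p>S4; S7-q>S5; S8-p>S6; S8-q>S7; S9-p>S8; S9-q>S9

Build one automaton per condition and run them in lockstep. The first has 4 states tracking whether and how much of `ppq` has been seen; the second has 15 states tracking the last 3 symbols read. A product state is a pair (one from each), accepting exactly when both do. Minimizing collapses redundant product states.
A 10-state machine:
        p   q  
>  S0   S1  S0 
   S1   S2  S0 
   S2   S2  S3 
   S3   S4  S5 
   S4   S6  S7 
   S5   S8  S9 
 * S6   S2  S3 
 * S7   S4  S5 
 * S8   S6  S7 
 * S9   S8  S9 
(> = start, * = accepting)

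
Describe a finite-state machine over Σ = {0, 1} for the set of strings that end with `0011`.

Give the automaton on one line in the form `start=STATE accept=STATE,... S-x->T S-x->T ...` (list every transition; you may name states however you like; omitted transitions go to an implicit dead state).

start=q0 accept=q4 q0-0->q1 q0-1->q0 q1-0->q2 q1-1->q0 q2-0->q2 q2-1->q3 q3-0->q1 q3-1->q4 q4-0->q1 q4-1->q0

Remember how much of `0011` the current input suffix matches. State q0 means no match yet; q1 means the last symbol is `0`; q2 means the last 2 symbols are `00`; q3 means the last 3 symbols are `001`; q4 means the last 4 symbols are `0011`. Only q4 accepts. On a mismatch, fall back to the longest proper suffix that is still a prefix of `0011`.
        0   1  
>  q0   q1  q0 
   q1   q2  q0 
   q2   q2  q3 
   q3   q1  q4 
 * q4   q1  q0 
(> = start, * = accepting)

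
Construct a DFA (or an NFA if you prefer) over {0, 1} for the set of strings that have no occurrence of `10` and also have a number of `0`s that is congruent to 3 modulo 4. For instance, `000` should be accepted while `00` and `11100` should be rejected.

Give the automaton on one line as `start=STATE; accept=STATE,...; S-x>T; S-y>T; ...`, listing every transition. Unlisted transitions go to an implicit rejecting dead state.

start=q0; accept=q4,q5; q0-0>q1; q0-1>q2; q1-0>q3; q1-1>q2; q2-0>q2; q2-1>q2; q3-0>q4; q3-1>q2; q4-0>q0; q4-1>q5; q5-0>q2; q5-1>q5

Run two small machines in parallel and take their product. One (3 states) tracks partial matches of the forbidden pattern `10`; the other (4 states) tracks the count of `0`s modulo 4. Each combined state is a pair, one component from each; accept when both components accept. Minimizing collapses redundant product states.
With 6 states:
        0   1  
>  q0   q1  q2 
   q1   q3  q2 
   q2   q2  q2 
   q3   q4  q2 
 * q4   q0  q5 
 * q5   q2  q5 
(> = start, * = accepting)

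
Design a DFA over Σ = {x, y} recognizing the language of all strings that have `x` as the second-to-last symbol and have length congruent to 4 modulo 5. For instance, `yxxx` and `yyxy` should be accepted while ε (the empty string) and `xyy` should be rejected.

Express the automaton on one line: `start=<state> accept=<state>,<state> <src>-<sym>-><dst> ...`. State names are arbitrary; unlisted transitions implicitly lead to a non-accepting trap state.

Run two small machines in parallel and take their product. The first has 7 states tracking the last 2 symbols read; the second has 5 states tracking the input length modulo 5. A product state is a pair (one from each), accepting exactly when both do. After merging equivalent states the machine shrinks.
With 7 states:
        x   y  
>  q0   q1  q1 
   q1   q2  q2 
   q2   q3  q4 
   q3   q5  q5 
   q4   q6  q6 
 * q5   q0  q0 
   q6   q0  q0 
(> = start, * = accepting)

start=q0 accept=q5 q0-x->q1 q0-y->q1 q1-x->q2 q1-y->q2 q2-x->q3 q2-y->q4 q3-x->q5 q3-y->q5 q4-x->q6 q4-y->q6 q5-x->q0 q5-y->q0 q6-x->q0 q6-y->q0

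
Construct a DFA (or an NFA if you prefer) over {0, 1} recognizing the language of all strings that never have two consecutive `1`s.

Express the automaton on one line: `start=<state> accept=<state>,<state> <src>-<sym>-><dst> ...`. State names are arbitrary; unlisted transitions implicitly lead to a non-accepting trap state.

This is the complement of 'contains `11`'. Use the same substring-matching states — q0 through q2 holding how much of `11` has just been matched — but flip the accepting set: everything except the trap q2 accepts.
3 states suffice.
        0   1  
>* q0   q0  q1 
 * q1   q0  q2 
   q2   q2  q2 
(> = start, * = accepting)

start=q0 accept=q0,q1 q0-0->q0 q0-1->q1 q1-0->q0 q1-1->q2 q2-0->q2 q2-1->q2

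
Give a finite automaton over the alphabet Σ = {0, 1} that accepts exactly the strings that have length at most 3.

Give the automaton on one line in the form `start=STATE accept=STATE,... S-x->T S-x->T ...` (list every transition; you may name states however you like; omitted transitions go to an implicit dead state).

start=q0 accept=q0,q1,q2,q3 q0-0->q1 q0-1->q1 q1-0->q2 q1-1->q2 q2-0->q3 q2-1->q3 q3-0->q4 q3-1->q4 q4-0->q4 q4-1->q4

We only need to distinguish lengths 0, 1, …, 3, and '>3'. Chain q0 → q1 → q2 → q3 → q4 on every symbol, with q4 looping. Accepting states: {q0, q1, q2, q3}.
A 5-state machine:
        0   1  
>* q0   q1  q1 
 * q1   q2  q2 
 * q2   q3  q3 
 * q3   q4  q4 
   q4   q4  q4 
(> = start, * = accepting)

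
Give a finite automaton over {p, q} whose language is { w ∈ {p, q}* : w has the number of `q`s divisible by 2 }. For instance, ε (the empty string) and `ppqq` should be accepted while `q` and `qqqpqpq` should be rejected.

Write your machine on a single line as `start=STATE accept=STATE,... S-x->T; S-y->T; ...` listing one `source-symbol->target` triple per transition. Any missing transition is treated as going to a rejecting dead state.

The only thing that matters is how many `q`s have appeared, reduced mod 2. Use one state per residue: s0 for 0, …, s1 for 1. Reading `q` moves to the next residue; anything else stays put. s0 is accepting.
        p   q  
>* s0   s0  s1 
   s1   s1  s0 
(> = start, * = accepting)

start=s0; accept=s0; s0-p->s0; s0-q->s1; s1-p->s1; s1-q->s0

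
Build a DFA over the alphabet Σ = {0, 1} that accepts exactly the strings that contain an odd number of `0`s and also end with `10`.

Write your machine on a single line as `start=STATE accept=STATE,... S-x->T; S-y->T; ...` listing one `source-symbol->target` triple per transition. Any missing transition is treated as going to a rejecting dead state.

Handle the two conditions separately and then intersect. The first has 2 states tracking the count of `0`s modulo 2; the second has 3 states tracking how much of the suffix `10` has currently been matched. A product state is a pair (one from each), accepting exactly when both do.
A 6-state machine:
       0  1 
>  A   B  C 
   B   A  D 
   C   E  C 
   D   F  D 
 * E   A  D 
   F   B  C 
(> = start, * = accepting)

start=A; accept=E; A-0->B; A-1->C; B-0->A; B-1->D; C-0->E; C-1->C; D-0->F; D-1->D; E-0->A; E-1->D; F-0->B; F-1->C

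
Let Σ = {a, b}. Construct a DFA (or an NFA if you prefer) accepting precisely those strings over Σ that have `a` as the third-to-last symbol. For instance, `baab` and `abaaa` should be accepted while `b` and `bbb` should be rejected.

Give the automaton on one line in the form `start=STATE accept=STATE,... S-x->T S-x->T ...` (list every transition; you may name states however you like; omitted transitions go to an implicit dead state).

A DFA must remember the last 3 symbols (since which symbol is third-to-last isn't known until the input ends). Use one state per possible window of the last ≤3 symbols; accept from those whose window starts with `a`.
A 15-state machine:
          a    b  
>  q0     q1   q2 
   q1     q3   q4 
   q2     q5   q6 
   q3     q7   q8 
   q4     q9  q10 
   q5    q11  q12 
   q6    q13  q14 
 * q7     q7   q8 
 * q8     q9  q10 
 * q9    q11  q12 
 * q10   q13  q14 
   q11    q7   q8 
   q12    q9  q10 
   q13   q11  q12 
   q14   q13  q14 
(> = start, * = accepting)

start=q0 accept=q7,q8,q9,q10 q0-a->q1 q0-b->q2 q1-a->q3 q1-b->q4 q2-a->q5 q2-b->q6 q3-a->q7 q3-b->q8 q4-a->q9 q4-b->q10 q5-a->q11 q5-b->q12 q6-a->q13 q6-b->q14 q7-a->q7 q7-b->q8 q8-a->q9 q8-b->q10 q9-a->q11 q9-b->q12 q10-a->q13 q10-b->q14 q11-a->q7 q11-b->q8 q12-a->q9 q12-b->q10 q13-a->q11 q13-b->q12 q14-a->q13 q14-b->q14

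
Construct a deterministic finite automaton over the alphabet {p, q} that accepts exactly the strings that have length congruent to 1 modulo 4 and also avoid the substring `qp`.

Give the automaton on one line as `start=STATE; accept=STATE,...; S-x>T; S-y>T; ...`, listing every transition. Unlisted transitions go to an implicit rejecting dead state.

start=s0; accept=s1,s2; s0-p>s1; s0-q>s2; s1-p>s3; s1-q>s4; s2-p>s5; s2-q>s4; s3-p>s6; s3-q>s7; s4-p>s5; s4-q>s7; s5-p>s5; s5-q>s5; s6-p>s0; s6-q>s8; s7-p>s5; s7-q>s8; s8-p>s5; s8-q>s2

Run two small machines in parallel and take their product. One (4 states) tracks the input length modulo 4; the other (3 states) tracks partial matches of the forbidden pattern `qp`. Each combined state is a pair, one component from each; accept when both components accept. Equivalent product states are then merged.
With 9 states:
        p   q  
>  s0   s1  s2 
 * s1   s3  s4 
 * s2   s5  s4 
   s3   s6  s7 
   s4   s5  s7 
   s5   s5  s5 
   s6   s0  s8 
   s7   s5  s8 
   s8   s5  s2 
(> = start, * = accepting)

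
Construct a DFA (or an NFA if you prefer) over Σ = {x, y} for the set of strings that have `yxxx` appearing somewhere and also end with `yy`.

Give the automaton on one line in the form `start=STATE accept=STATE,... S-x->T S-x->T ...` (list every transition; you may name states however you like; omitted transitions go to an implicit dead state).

start=q0 accept=q6 q0-x->q0 q0-y->q1 q1-x->q2 q1-y->q1 q2-x->q3 q2-y->q1 q3-x->q4 q3-y->q1 q4-x->q4 q4-y->q5 q5-x->q4 q5-y->q6 q6-x->q4 q6-y->q6

Handle the two conditions separately and then intersect. The first has 5 states tracking whether and how much of `yxxx` has been seen; the second has 3 states tracking how much of the suffix `yy` has currently been matched. A product state is a pair (one from each), accepting exactly when both do. Minimizing collapses redundant product states.
With 7 states:
        x   y  
>  q0   q0  q1 
   q1   q2  q1 
   q2   q3  q1 
   q3   q4  q1 
   q4   q4  q5 
   q5   q4  q6 
 * q6   q4  q6 
(> = start, * = accepting)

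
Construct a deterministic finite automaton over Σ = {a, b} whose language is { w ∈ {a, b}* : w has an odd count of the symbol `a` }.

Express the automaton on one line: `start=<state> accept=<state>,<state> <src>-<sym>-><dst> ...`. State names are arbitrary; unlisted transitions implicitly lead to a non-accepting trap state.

Keep the running count of `a`s modulo 2: each `a` advances along the cycle q0 → q1 → q0 while other symbols loop. Accept at q1.
2 states suffice.
        a   b  
>  q0   q1  q0 
 * q1   q0  q1 
(> = start, * = accepting)

start=q0 accept=q1 q0-a->q1 q0-b->q0 q1-a->q0 q1-b->q1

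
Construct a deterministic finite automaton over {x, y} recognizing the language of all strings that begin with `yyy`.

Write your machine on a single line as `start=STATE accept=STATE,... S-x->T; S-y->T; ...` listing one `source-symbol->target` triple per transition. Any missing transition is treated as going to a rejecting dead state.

start=s0; accept=s3; s0-x->s4; s0-y->s1; s1-x->s4; s1-y->s2; s2-x->s4; s2-y->s3; s3-x->s3; s3-y->s3; s4-x->s4; s4-y->s4

Check the first 3 symbols one by one: s0 through s2 record how many have matched `yyy` so far; any wrong symbol goes to the dead state s4. After all 3 match we enter the accepting sink s3.
5 states suffice.
        x   y  
>  s0   s4  s1 
   s1   s4  s2 
   s2   s4  s3 
 * s3   s3  s3 
   s4   s4  s4 
(> = start, * = accepting)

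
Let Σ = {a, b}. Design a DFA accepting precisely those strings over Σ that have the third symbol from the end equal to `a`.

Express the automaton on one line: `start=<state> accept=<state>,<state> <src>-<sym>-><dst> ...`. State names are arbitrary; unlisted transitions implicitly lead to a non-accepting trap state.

start=q0 accept=q7,q8,q9,q10 q0-a->q1 q0-b->q2 q1-a->q3 q1-b->q4 q2-a->q5 q2-b->q6 q3-a->q7 q3-b->q8 q4-a->q9 q4-b->q10 q5-a->q11 q5-b->q12 q6-a->q13 q6-b->q14 q7-a->q7 q7-b->q8 q8-a->q9 q8-b->q10 q9-a->q11 q9-b->q12 q10-a->q13 q10-b->q14 q11-a->q7 q11-b->q8 q12-a->q9 q12-b->q10 q13-a->q11 q13-b->q12 q14-a->q13 q14-b->q14

Because acceptance depends on a position counted from the end, the machine has to buffer the most recent 3 symbols. Make each state the string of the last up-to-3 symbols read; on input `x` shift the window left and append `x`. Accept when the buffered window has length 3 and begins with `a`.
With 15 states:
          a    b  
>  q0     q1   q2 
   q1     q3   q4 
   q2     q5   q6 
   q3     q7   q8 
   q4     q9  q10 
   q5    q11  q12 
   q6    q13  q14 
 * q7     q7   q8 
 * q8     q9  q10 
 * q9    q11  q12 
 * q10   q13  q14 
   q11    q7   q8 
   q12    q9  q10 
   q13   q11  q12 
   q14   q13  q14 
(> = start, * = accepting)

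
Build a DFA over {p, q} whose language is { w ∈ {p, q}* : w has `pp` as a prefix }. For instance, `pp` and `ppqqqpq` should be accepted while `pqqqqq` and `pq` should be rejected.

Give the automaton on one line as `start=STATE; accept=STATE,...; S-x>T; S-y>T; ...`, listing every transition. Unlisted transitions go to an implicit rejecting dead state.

start=s0; accept=s2; s0-p>s1; s0-q>s3; s1-p>s2; s1-q>s3; s2-p>s2; s2-q>s2; s3-p>s3; s3-q>s3

Walk along `pp` while the input agrees: from s0 take `p` to s1, and so on. Any deviation drops to the rejecting sink s3. Once s2 is reached the prefix is confirmed and every continuation is accepted.
4 states suffice.
        p   q  
>  s0   s1  s3 
   s1   s2  s3 
 * s2   s2  s2 
   s3   s3  s3 
(> = start, * = accepting)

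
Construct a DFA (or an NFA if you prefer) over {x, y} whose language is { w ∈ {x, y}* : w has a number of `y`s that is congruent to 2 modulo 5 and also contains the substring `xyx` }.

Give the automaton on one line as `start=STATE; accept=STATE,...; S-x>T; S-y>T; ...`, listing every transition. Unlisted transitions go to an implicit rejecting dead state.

start=A; accept=K; A-x>B; A-y>C; B-x>B; B-y>D; C-x>E; C-y>F; D-x>G; D-y>F; E-x>E; E-y>H; F-x>I; F-y>J; G-x>G; G-y>K; H-x>K; H-y>J; I-x>I; I-y>L; J-x>M; J-y>N; K-x>K; K-y>O; L-x>O; L-y>N; M-x>M; M-y>P; N-x>Q; N-y>A; O-x>O; O-y>R; P-x>R; P-y>A; Q-x>Q; Q-y>S; R-x>R; R-y>T; S-x>T; S-y>C; T-x>T; T-y>G

Build one automaton per condition and run them in lockstep. The first has 5 states tracking the count of `y`s modulo 5; the second has 4 states tracking whether and how much of `xyx` has been seen. A product state is a pair (one from each), accepting exactly when both do.
       x  y 
>  A   B  C 
   B   B  D 
   C   E  F 
   D   G  F 
   E   E  H 
   F   I  J 
   G   G  K 
   H   K  J 
   I   I  L 
   J   M  N 
 * K   K  O 
   L   O  N 
   M   M  P 
   N   Q  A 
   O   O  R 
   P   R  A 
   Q   Q  S 
   R   R  T 
   S   T  C 
   T   T  G 
(> = start, * = accepting)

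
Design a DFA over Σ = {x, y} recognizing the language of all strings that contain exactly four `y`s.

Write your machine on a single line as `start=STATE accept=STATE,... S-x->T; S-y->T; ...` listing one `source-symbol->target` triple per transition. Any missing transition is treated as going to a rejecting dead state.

Count `y`s, saturating at 5: states q0 through q4 mean 0 through 4 `y`s seen; q5 means more than 4. Each `y` increments (capped at q5); other symbols loop. Accept from {q4}.
        x   y  
>  q0   q0  q1 
   q1   q1  q2 
   q2   q2  q3 
   q3   q3  q4 
 * q4   q4  q5 
   q5   q5  q5 
(> = start, * = accepting)

start=q0; accept=q4; q0-x->q0; q0-y->q1; q1-x->q1; q1-y->q2; q2-x->q2; q2-y->q3; q3-x->q3; q3-y->q4; q4-x->q4; q4-y->q5; q5-x->q5; q5-y->q5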